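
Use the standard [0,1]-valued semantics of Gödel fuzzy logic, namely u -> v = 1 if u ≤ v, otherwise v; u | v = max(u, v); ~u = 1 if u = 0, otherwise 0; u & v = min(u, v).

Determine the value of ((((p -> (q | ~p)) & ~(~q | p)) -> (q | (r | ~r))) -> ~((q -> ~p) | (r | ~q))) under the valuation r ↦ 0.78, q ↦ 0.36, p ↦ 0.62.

0.00

~p: Gödel ¬ of 0.62 = 0 (operand ≠ 0)
(q | ~p) = max(0.36, 0) = 0.36
(p -> (q | ~p)): 0.62 > 0.36, so result = 0.36
~q: Gödel ¬ of 0.36 = 0 (operand ≠ 0)
(~q | p) = max(0, 0.62) = 0.62
~(~q | p): Gödel ¬ of 0.62 = 0 (operand ≠ 0)
((p -> (q | ~p)) & ~(~q | p)) = min(0.36, 0) = 0
~r: Gödel ¬ of 0.78 = 0 (operand ≠ 0)
(r | ~r) = max(0.78, 0) = 0.78
(q | (r | ~r)) = max(0.36, 0.78) = 0.78
(((p -> (q | ~p)) & ~(~q | p)) -> (q | (r | ~r))): 0 ≤ 0.78, so result = 1
~p: Gödel ¬ of 0.62 = 0 (operand ≠ 0)
(q -> ~p): 0.36 > 0, so result = 0
~q: Gödel ¬ of 0.36 = 0 (operand ≠ 0)
(r | ~q) = max(0.78, 0) = 0.78
((q -> ~p) | (r | ~q)) = max(0, 0.78) = 0.78
~((q -> ~p) | (r | ~q)): Gödel ¬ of 0.78 = 0 (operand ≠ 0)
((((p -> (q | ~p)) & ~(~q | p)) -> (q | (r | ~r))) -> ~((q -> ~p) | (r | ~q))): 1 > 0, so result = 0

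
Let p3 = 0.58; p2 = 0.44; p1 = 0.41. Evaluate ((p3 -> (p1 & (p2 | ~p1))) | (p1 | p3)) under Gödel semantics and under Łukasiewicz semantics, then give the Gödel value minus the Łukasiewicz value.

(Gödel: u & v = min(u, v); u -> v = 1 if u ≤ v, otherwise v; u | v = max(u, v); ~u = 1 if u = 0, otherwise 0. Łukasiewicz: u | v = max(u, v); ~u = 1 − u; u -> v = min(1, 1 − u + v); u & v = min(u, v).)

Gödel evaluation:
  ~p1: Gödel ¬ of 0.41 = 0 (operand ≠ 0)
  (p2 | ~p1) = max(0.44, 0) = 0.44
  (p1 & (p2 | ~p1)) = min(0.41, 0.44) = 0.41
  (p3 -> (p1 & (p2 | ~p1))): 0.58 > 0.41, so result = 0.41
  (p1 | p3) = max(0.41, 0.58) = 0.58
  ((p3 -> (p1 & (p2 | ~p1))) | (p1 | p3)) = max(0.41, 0.58) = 0.58
  Gödel value = 0.58
Łukasiewicz evaluation:
  ~p1: Łukasiewicz ¬ gives 1 − 0.41 = 0.59
  (p2 | ~p1) = max(0.44, 0.59) = 0.59
  (p1 & (p2 | ~p1)) = min(0.41, 0.59) = 0.41
  (p3 -> (p1 & (p2 | ~p1))): min(1, 1 − 0.58 + 0.41) = 0.83
  (p1 | p3) = max(0.41, 0.58) = 0.58
  ((p3 -> (p1 & (p2 | ~p1))) | (p1 | p3)) = max(0.83, 0.58) = 0.83
  Łukasiewicz value = 0.83
Difference: 0.58 − 0.83 = -0.25

-0.25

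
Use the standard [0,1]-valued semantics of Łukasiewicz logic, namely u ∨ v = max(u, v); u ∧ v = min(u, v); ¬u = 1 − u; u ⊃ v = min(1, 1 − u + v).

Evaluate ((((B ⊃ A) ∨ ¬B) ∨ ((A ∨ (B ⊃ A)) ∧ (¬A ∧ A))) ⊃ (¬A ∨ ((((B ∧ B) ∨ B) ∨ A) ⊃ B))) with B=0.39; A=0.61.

0.78

(B ⊃ A): min(1, 1 − 0.39 + 0.61) = 1
¬B: Łukasiewicz ¬ gives 1 − 0.39 = 0.61
((B ⊃ A) ∨ ¬B) = max(1, 0.61) = 1
(B ⊃ A): min(1, 1 − 0.39 + 0.61) = 1
(A ∨ (B ⊃ A)) = max(0.61, 1) = 1
¬A: Łukasiewicz ¬ gives 1 − 0.61 = 0.39
(¬A ∧ A) = min(0.39, 0.61) = 0.39
((A ∨ (B ⊃ A)) ∧ (¬A ∧ A)) = min(1, 0.39) = 0.39
(((B ⊃ A) ∨ ¬B) ∨ ((A ∨ (B ⊃ A)) ∧ (¬A ∧ A))) = max(1, 0.39) = 1
¬A: Łukasiewicz ¬ gives 1 − 0.61 = 0.39
(B ∧ B) = min(0.39, 0.39) = 0.39
((B ∧ B) ∨ B) = max(0.39, 0.39) = 0.39
(((B ∧ B) ∨ B) ∨ A) = max(0.39, 0.61) = 0.61
((((B ∧ B) ∨ B) ∨ A) ⊃ B): min(1, 1 − 0.61 + 0.39) = 0.78
(¬A ∨ ((((B ∧ B) ∨ B) ∨ A) ⊃ B)) = max(0.39, 0.78) = 0.78
((((B ⊃ A) ∨ ¬B) ∨ ((A ∨ (B ⊃ A)) ∧ (¬A ∧ A))) ⊃ (¬A ∨ ((((B ∧ B) ∨ B) ∨ A) ⊃ B))): min(1, 1 − 1 + 0.78) = 0.78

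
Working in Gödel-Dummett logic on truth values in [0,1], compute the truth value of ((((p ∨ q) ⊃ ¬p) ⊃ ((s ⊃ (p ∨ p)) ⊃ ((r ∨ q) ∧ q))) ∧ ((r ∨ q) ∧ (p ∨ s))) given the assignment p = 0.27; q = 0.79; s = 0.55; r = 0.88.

0.55

(p ∨ q) = max(0.27, 0.79) = 0.79
¬p: Gödel ¬ of 0.27 = 0 (operand ≠ 0)
((p ∨ q) ⊃ ¬p): 0.79 > 0, so result = 0
(p ∨ p) = max(0.27, 0.27) = 0.27
(s ⊃ (p ∨ p)): 0.55 > 0.27, so result = 0.27
(r ∨ q) = max(0.88, 0.79) = 0.88
((r ∨ q) ∧ q) = min(0.88, 0.79) = 0.79
((s ⊃ (p ∨ p)) ⊃ ((r ∨ q) ∧ q)): 0.27 ≤ 0.79, so result = 1
(((p ∨ q) ⊃ ¬p) ⊃ ((s ⊃ (p ∨ p)) ⊃ ((r ∨ q) ∧ q))): 0 ≤ 1, so result = 1
(r ∨ q) = max(0.88, 0.79) = 0.88
(p ∨ s) = max(0.27, 0.55) = 0.55
((r ∨ q) ∧ (p ∨ s)) = min(0.88, 0.55) = 0.55
((((p ∨ q) ⊃ ¬p) ⊃ ((s ⊃ (p ∨ p)) ⊃ ((r ∨ q) ∧ q))) ∧ ((r ∨ q) ∧ (p ∨ s))) = min(1, 0.55) = 0.55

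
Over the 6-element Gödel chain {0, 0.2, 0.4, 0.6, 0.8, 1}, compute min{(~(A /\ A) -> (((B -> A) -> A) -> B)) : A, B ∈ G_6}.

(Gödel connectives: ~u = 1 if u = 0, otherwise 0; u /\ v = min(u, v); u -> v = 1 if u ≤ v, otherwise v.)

0.20

The minimum is attained at A = 0, B = 0.2:
  (A /\ A) = min(0, 0) = 0
  ~(A /\ A): Gödel ¬ of 0 = 1 (operand is 0)
  (B -> A): 0.2 > 0, so result = 0
  ((B -> A) -> A): 0 ≤ 0, so result = 1
  (((B -> A) -> A) -> B): 1 > 0.2, so result = 0.2
  (~(A /\ A) -> (((B -> A) -> A) -> B)): 1 > 0.2, so result = 0.2
Checking all 36 assignments confirms none give a value below 0.20.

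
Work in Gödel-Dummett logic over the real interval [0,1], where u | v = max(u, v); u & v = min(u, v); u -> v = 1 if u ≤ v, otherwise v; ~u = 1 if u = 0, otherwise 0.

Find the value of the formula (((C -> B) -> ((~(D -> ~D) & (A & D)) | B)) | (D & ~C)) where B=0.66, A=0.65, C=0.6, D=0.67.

0.66

(C -> B): 0.6 ≤ 0.66, so result = 1
~D: Gödel ¬ of 0.67 = 0 (operand ≠ 0)
(D -> ~D): 0.67 > 0, so result = 0
~(D -> ~D): Gödel ¬ of 0 = 1 (operand is 0)
(A & D) = min(0.65, 0.67) = 0.65
(~(D -> ~D) & (A & D)) = min(1, 0.65) = 0.65
((~(D -> ~D) & (A & D)) | B) = max(0.65, 0.66) = 0.66
((C -> B) -> ((~(D -> ~D) & (A & D)) | B)): 1 > 0.66, so result = 0.66
~C: Gödel ¬ of 0.6 = 0 (operand ≠ 0)
(D & ~C) = min(0.67, 0) = 0
(((C -> B) -> ((~(D -> ~D) & (A & D)) | B)) | (D & ~C)) = max(0.66, 0) = 0.66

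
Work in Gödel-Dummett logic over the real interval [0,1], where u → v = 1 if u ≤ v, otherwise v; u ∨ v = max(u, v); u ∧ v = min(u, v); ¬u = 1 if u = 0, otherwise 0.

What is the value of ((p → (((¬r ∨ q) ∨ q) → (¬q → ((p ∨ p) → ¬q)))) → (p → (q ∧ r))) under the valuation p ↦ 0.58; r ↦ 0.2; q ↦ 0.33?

0.20

¬r: Gödel ¬ of 0.2 = 0 (operand ≠ 0)
(¬r ∨ q) = max(0, 0.33) = 0.33
((¬r ∨ q) ∨ q) = max(0.33, 0.33) = 0.33
¬q: Gödel ¬ of 0.33 = 0 (operand ≠ 0)
(p ∨ p) = max(0.58, 0.58) = 0.58
¬q: Gödel ¬ of 0.33 = 0 (operand ≠ 0)
((p ∨ p) → ¬q): 0.58 > 0, so result = 0
(¬q → ((p ∨ p) → ¬q)): 0 ≤ 0, so result = 1
(((¬r ∨ q) ∨ q) → (¬q → ((p ∨ p) → ¬q))): 0.33 ≤ 1, so result = 1
(p → (((¬r ∨ q) ∨ q) → (¬q → ((p ∨ p) → ¬q)))): 0.58 ≤ 1, so result = 1
(q ∧ r) = min(0.33, 0.2) = 0.2
(p → (q ∧ r)): 0.58 > 0.2, so result = 0.2
((p → (((¬r ∨ q) ∨ q) → (¬q → ((p ∨ p) → ¬q)))) → (p → (q ∧ r))): 1 > 0.2, so result = 0.2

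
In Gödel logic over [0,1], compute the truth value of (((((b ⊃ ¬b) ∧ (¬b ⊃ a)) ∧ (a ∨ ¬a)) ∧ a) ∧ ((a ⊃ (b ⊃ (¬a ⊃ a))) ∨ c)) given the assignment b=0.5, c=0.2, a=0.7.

¬b: Gödel ¬ of 0.5 = 0 (operand ≠ 0)
(b ⊃ ¬b): 0.5 > 0, so result = 0
¬b: Gödel ¬ of 0.5 = 0 (operand ≠ 0)
(¬b ⊃ a): 0 ≤ 0.7, so result = 1
((b ⊃ ¬b) ∧ (¬b ⊃ a)) = min(0, 1) = 0
¬a: Gödel ¬ of 0.7 = 0 (operand ≠ 0)
(a ∨ ¬a) = max(0.7, 0) = 0.7
(((b ⊃ ¬b) ∧ (¬b ⊃ a)) ∧ (a ∨ ¬a)) = min(0, 0.7) = 0
((((b ⊃ ¬b) ∧ (¬b ⊃ a)) ∧ (a ∨ ¬a)) ∧ a) = min(0, 0.7) = 0
¬a: Gödel ¬ of 0.7 = 0 (operand ≠ 0)
(¬a ⊃ a): 0 ≤ 0.7, so result = 1
(b ⊃ (¬a ⊃ a)): 0.5 ≤ 1, so result = 1
(a ⊃ (b ⊃ (¬a ⊃ a))): 0.7 ≤ 1, so result = 1
((a ⊃ (b ⊃ (¬a ⊃ a))) ∨ c) = max(1, 0.2) = 1
(((((b ⊃ ¬b) ∧ (¬b ⊃ a)) ∧ (a ∨ ¬a)) ∧ a) ∧ ((a ⊃ (b ⊃ (¬a ⊃ a))) ∨ c)) = min(0, 1) = 0

0.00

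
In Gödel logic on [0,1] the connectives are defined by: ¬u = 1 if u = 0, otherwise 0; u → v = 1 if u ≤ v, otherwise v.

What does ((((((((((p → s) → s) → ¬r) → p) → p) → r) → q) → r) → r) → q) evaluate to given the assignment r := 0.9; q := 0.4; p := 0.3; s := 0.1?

(p → s): 0.3 > 0.1, so result = 0.1
((p → s) → s): 0.1 ≤ 0.1, so result = 1
¬r: Gödel ¬ of 0.9 = 0 (operand ≠ 0)
(((p → s) → s) → ¬r): 1 > 0, so result = 0
((((p → s) → s) → ¬r) → p): 0 ≤ 0.3, so result = 1
(((((p → s) → s) → ¬r) → p) → p): 1 > 0.3, so result = 0.3
((((((p → s) → s) → ¬r) → p) → p) → r): 0.3 ≤ 0.9, so result = 1
(((((((p → s) → s) → ¬r) → p) → p) → r) → q): 1 > 0.4, so result = 0.4
((((((((p → s) → s) → ¬r) → p) → p) → r) → q) → r): 0.4 ≤ 0.9, so result = 1
(((((((((p → s) → s) → ¬r) → p) → p) → r) → q) → r) → r): 1 > 0.9, so result = 0.9
((((((((((p → s) → s) → ¬r) → p) → p) → r) → q) → r) → r) → q): 0.9 > 0.4, so result = 0.4

0.40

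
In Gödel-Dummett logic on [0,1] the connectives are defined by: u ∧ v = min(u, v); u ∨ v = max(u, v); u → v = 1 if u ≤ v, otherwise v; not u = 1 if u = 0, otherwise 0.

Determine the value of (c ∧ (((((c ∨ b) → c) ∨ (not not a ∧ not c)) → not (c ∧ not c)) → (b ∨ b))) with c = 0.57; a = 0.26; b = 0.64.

(c ∨ b) = max(0.57, 0.64) = 0.64
((c ∨ b) → c): 0.64 > 0.57, so result = 0.57
not a: Gödel ¬ of 0.26 = 0 (operand ≠ 0)
not not a: Gödel ¬ of 0 = 1 (operand is 0)
not c: Gödel ¬ of 0.57 = 0 (operand ≠ 0)
(not not a ∧ not c) = min(1, 0) = 0
(((c ∨ b) → c) ∨ (not not a ∧ not c)) = max(0.57, 0) = 0.57
not c: Gödel ¬ of 0.57 = 0 (operand ≠ 0)
(c ∧ not c) = min(0.57, 0) = 0
not (c ∧ not c): Gödel ¬ of 0 = 1 (operand is 0)
((((c ∨ b) → c) ∨ (not not a ∧ not c)) → not (c ∧ not c)): 0.57 ≤ 1, so result = 1
(b ∨ b) = max(0.64, 0.64) = 0.64
(((((c ∨ b) → c) ∨ (not not a ∧ not c)) → not (c ∧ not c)) → (b ∨ b)): 1 > 0.64, so result = 0.64
(c ∧ (((((c ∨ b) → c) ∨ (not not a ∧ not c)) → not (c ∧ not c)) → (b ∨ b))) = min(0.57, 0.64) = 0.57

0.57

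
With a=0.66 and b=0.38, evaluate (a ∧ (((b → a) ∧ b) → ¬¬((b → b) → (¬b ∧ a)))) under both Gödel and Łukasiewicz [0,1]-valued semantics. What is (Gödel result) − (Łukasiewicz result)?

Gödel evaluation:
  (b → a): 0.38 ≤ 0.66, so result = 1
  ((b → a) ∧ b) = min(1, 0.38) = 0.38
  (b → b): 0.38 ≤ 0.38, so result = 1
  ¬b: Gödel ¬ of 0.38 = 0 (operand ≠ 0)
  (¬b ∧ a) = min(0, 0.66) = 0
  ((b → b) → (¬b ∧ a)): 1 > 0, so result = 0
  ¬((b → b) → (¬b ∧ a)): Gödel ¬ of 0 = 1 (operand is 0)
  ¬¬((b → b) → (¬b ∧ a)): Gödel ¬ of 1 = 0 (operand ≠ 0)
  (((b → a) ∧ b) → ¬¬((b → b) → (¬b ∧ a))): 0.38 > 0, so result = 0
  (a ∧ (((b → a) ∧ b) → ¬¬((b → b) → (¬b ∧ a)))) = min(0.66, 0) = 0
  Gödel value = 0
Łukasiewicz evaluation:
  (b → a): min(1, 1 − 0.38 + 0.66) = 1
  ((b → a) ∧ b) = min(1, 0.38) = 0.38
  (b → b): min(1, 1 − 0.38 + 0.38) = 1
  ¬b: Łukasiewicz ¬ gives 1 − 0.38 = 0.62
  (¬b ∧ a) = min(0.62, 0.66) = 0.62
  ((b → b) → (¬b ∧ a)): min(1, 1 − 1 + 0.62) = 0.62
  ¬((b → b) → (¬b ∧ a)): Łukasiewicz ¬ gives 1 − 0.62 = 0.38
  ¬¬((b → b) → (¬b ∧ a)): Łukasiewicz ¬ gives 1 − 0.38 = 0.62
  (((b → a) ∧ b) → ¬¬((b → b) → (¬b ∧ a))): min(1, 1 − 0.38 + 0.62) = 1
  (a ∧ (((b → a) ∧ b) → ¬¬((b → b) → (¬b ∧ a)))) = min(0.66, 1) = 0.66
  Łukasiewicz value = 0.66
Difference: 0 − 0.66 = -0.66

-0.66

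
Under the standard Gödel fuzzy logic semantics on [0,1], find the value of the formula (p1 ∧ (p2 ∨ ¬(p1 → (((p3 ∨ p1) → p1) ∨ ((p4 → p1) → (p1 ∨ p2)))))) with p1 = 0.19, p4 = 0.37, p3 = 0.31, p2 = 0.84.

0.19

(p3 ∨ p1) = max(0.31, 0.19) = 0.31
((p3 ∨ p1) → p1): 0.31 > 0.19, so result = 0.19
(p4 → p1): 0.37 > 0.19, so result = 0.19
(p1 ∨ p2) = max(0.19, 0.84) = 0.84
((p4 → p1) → (p1 ∨ p2)): 0.19 ≤ 0.84, so result = 1
(((p3 ∨ p1) → p1) ∨ ((p4 → p1) → (p1 ∨ p2))) = max(0.19, 1) = 1
(p1 → (((p3 ∨ p1) → p1) ∨ ((p4 → p1) → (p1 ∨ p2)))): 0.19 ≤ 1, so result = 1
¬(p1 → (((p3 ∨ p1) → p1) ∨ ((p4 → p1) → (p1 ∨ p2)))): Gödel ¬ of 1 = 0 (operand ≠ 0)
(p2 ∨ ¬(p1 → (((p3 ∨ p1) → p1) ∨ ((p4 → p1) → (p1 ∨ p2))))) = max(0.84, 0) = 0.84
(p1 ∧ (p2 ∨ ¬(p1 → (((p3 ∨ p1) → p1) ∨ ((p4 → p1) → (p1 ∨ p2)))))) = min(0.19, 0.84) = 0.19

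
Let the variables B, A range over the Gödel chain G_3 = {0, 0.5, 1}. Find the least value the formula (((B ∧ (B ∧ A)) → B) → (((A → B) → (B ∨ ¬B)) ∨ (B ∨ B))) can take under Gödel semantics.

The minimum is attained at B = 0.5, A = 0:
  (B ∧ A) = min(0.5, 0) = 0
  (B ∧ (B ∧ A)) = min(0.5, 0) = 0
  ((B ∧ (B ∧ A)) → B): 0 ≤ 0.5, so result = 1
  (A → B): 0 ≤ 0.5, so result = 1
  ¬B: Gödel ¬ of 0.5 = 0 (operand ≠ 0)
  (B ∨ ¬B) = max(0.5, 0) = 0.5
  ((A → B) → (B ∨ ¬B)): 1 > 0.5, so result = 0.5
  (B ∨ B) = max(0.5, 0.5) = 0.5
  (((A → B) → (B ∨ ¬B)) ∨ (B ∨ B)) = max(0.5, 0.5) = 0.5
  (((B ∧ (B ∧ A)) → B) → (((A → B) → (B ∨ ¬B)) ∨ (B ∨ B))): 1 > 0.5, so result = 0.5
Checking all 9 assignments confirms none give a value below 0.50.

0.50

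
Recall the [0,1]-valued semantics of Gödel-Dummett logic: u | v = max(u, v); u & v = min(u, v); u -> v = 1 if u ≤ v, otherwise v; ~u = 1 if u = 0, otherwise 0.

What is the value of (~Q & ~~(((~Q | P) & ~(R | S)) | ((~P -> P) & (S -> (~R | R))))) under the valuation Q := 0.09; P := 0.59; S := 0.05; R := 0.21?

~Q: Gödel ¬ of 0.09 = 0 (operand ≠ 0)
~Q: Gödel ¬ of 0.09 = 0 (operand ≠ 0)
(~Q | P) = max(0, 0.59) = 0.59
(R | S) = max(0.21, 0.05) = 0.21
~(R | S): Gödel ¬ of 0.21 = 0 (operand ≠ 0)
((~Q | P) & ~(R | S)) = min(0.59, 0) = 0
~P: Gödel ¬ of 0.59 = 0 (operand ≠ 0)
(~P -> P): 0 ≤ 0.59, so result = 1
~R: Gödel ¬ of 0.21 = 0 (operand ≠ 0)
(~R | R) = max(0, 0.21) = 0.21
(S -> (~R | R)): 0.05 ≤ 0.21, so result = 1
((~P -> P) & (S -> (~R | R))) = min(1, 1) = 1
(((~Q | P) & ~(R | S)) | ((~P -> P) & (S -> (~R | R)))) = max(0, 1) = 1
~(((~Q | P) & ~(R | S)) | ((~P -> P) & (S -> (~R | R)))): Gödel ¬ of 1 = 0 (operand ≠ 0)
~~(((~Q | P) & ~(R | S)) | ((~P -> P) & (S -> (~R | R)))): Gödel ¬ of 0 = 1 (operand is 0)
(~Q & ~~(((~Q | P) & ~(R | S)) | ((~P -> P) & (S -> (~R | R))))) = min(0, 1) = 0

0.00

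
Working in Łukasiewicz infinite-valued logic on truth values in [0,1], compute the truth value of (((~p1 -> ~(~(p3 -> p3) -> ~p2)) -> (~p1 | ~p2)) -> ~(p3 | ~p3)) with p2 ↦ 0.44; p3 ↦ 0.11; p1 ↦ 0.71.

~p1: Łukasiewicz ¬ gives 1 − 0.71 = 0.29
(p3 -> p3): min(1, 1 − 0.11 + 0.11) = 1
~(p3 -> p3): Łukasiewicz ¬ gives 1 − 1 = 0
~p2: Łukasiewicz ¬ gives 1 − 0.44 = 0.56
(~(p3 -> p3) -> ~p2): min(1, 1 − 0 + 0.56) = 1
~(~(p3 -> p3) -> ~p2): Łukasiewicz ¬ gives 1 − 1 = 0
(~p1 -> ~(~(p3 -> p3) -> ~p2)): min(1, 1 − 0.29 + 0) = 0.71
~p1: Łukasiewicz ¬ gives 1 − 0.71 = 0.29
~p2: Łukasiewicz ¬ gives 1 − 0.44 = 0.56
(~p1 | ~p2) = max(0.29, 0.56) = 0.56
((~p1 -> ~(~(p3 -> p3) -> ~p2)) -> (~p1 | ~p2)): min(1, 1 − 0.71 + 0.56) = 0.85
~p3: Łukasiewicz ¬ gives 1 − 0.11 = 0.89
(p3 | ~p3) = max(0.11, 0.89) = 0.89
~(p3 | ~p3): Łukasiewicz ¬ gives 1 − 0.89 = 0.11
(((~p1 -> ~(~(p3 -> p3) -> ~p2)) -> (~p1 | ~p2)) -> ~(p3 | ~p3)): min(1, 1 − 0.85 + 0.11) = 0.26

0.26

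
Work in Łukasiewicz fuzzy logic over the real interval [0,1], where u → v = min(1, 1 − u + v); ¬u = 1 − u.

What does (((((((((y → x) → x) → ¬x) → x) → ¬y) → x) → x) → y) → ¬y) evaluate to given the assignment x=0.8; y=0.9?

0.10

(y → x): min(1, 1 − 0.9 + 0.8) = 0.9
((y → x) → x): min(1, 1 − 0.9 + 0.8) = 0.9
¬x: Łukasiewicz ¬ gives 1 − 0.8 = 0.2
(((y → x) → x) → ¬x): min(1, 1 − 0.9 + 0.2) = 0.3
((((y → x) → x) → ¬x) → x): min(1, 1 − 0.3 + 0.8) = 1
¬y: Łukasiewicz ¬ gives 1 − 0.9 = 0.1
(((((y → x) → x) → ¬x) → x) → ¬y): min(1, 1 − 1 + 0.1) = 0.1
((((((y → x) → x) → ¬x) → x) → ¬y) → x): min(1, 1 − 0.1 + 0.8) = 1
(((((((y → x) → x) → ¬x) → x) → ¬y) → x) → x): min(1, 1 − 1 + 0.8) = 0.8
((((((((y → x) → x) → ¬x) → x) → ¬y) → x) → x) → y): min(1, 1 − 0.8 + 0.9) = 1
¬y: Łukasiewicz ¬ gives 1 − 0.9 = 0.1
(((((((((y → x) → x) → ¬x) → x) → ¬y) → x) → x) → y) → ¬y): min(1, 1 − 1 + 0.1) = 0.1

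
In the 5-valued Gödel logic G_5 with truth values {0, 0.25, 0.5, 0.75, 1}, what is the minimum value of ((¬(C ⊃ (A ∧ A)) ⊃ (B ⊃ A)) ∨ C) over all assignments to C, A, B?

The minimum is attained at C = 0.25, A = 0, B = 0.25:
  (A ∧ A) = min(0, 0) = 0
  (C ⊃ (A ∧ A)): 0.25 > 0, so result = 0
  ¬(C ⊃ (A ∧ A)): Gödel ¬ of 0 = 1 (operand is 0)
  (B ⊃ A): 0.25 > 0, so result = 0
  (¬(C ⊃ (A ∧ A)) ⊃ (B ⊃ A)): 1 > 0, so result = 0
  ((¬(C ⊃ (A ∧ A)) ⊃ (B ⊃ A)) ∨ C) = max(0, 0.25) = 0.25
Checking all 125 assignments confirms none give a value below 0.25.

0.25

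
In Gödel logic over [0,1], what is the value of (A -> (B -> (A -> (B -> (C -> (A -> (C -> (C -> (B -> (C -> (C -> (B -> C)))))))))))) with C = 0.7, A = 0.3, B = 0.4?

(B -> C): 0.4 ≤ 0.7, so result = 1
(C -> (B -> C)): 0.7 ≤ 1, so result = 1
(C -> (C -> (B -> C))): 0.7 ≤ 1, so result = 1
(B -> (C -> (C -> (B -> C)))): 0.4 ≤ 1, so result = 1
(C -> (B -> (C -> (C -> (B -> C))))): 0.7 ≤ 1, so result = 1
(C -> (C -> (B -> (C -> (C -> (B -> C)))))): 0.7 ≤ 1, so result = 1
(A -> (C -> (C -> (B -> (C -> (C -> (B -> C))))))): 0.3 ≤ 1, so result = 1
(C -> (A -> (C -> (C -> (B -> (C -> (C -> (B -> C)))))))): 0.7 ≤ 1, so result = 1
(B -> (C -> (A -> (C -> (C -> (B -> (C -> (C -> (B -> C))))))))): 0.4 ≤ 1, so result = 1
(A -> (B -> (C -> (A -> (C -> (C -> (B -> (C -> (C -> (B -> C)))))))))): 0.3 ≤ 1, so result = 1
(B -> (A -> (B -> (C -> (A -> (C -> (C -> (B -> (C -> (C -> (B -> C))))))))))): 0.4 ≤ 1, so result = 1
(A -> (B -> (A -> (B -> (C -> (A -> (C -> (C -> (B -> (C -> (C -> (B -> C)))))))))))): 0.3 ≤ 1, so result = 1

1.00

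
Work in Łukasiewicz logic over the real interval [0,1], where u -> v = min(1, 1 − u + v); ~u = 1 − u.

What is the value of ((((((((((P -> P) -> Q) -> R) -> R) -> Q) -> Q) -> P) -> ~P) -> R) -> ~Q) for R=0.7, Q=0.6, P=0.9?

0.40

(P -> P): min(1, 1 − 0.9 + 0.9) = 1
((P -> P) -> Q): min(1, 1 − 1 + 0.6) = 0.6
(((P -> P) -> Q) -> R): min(1, 1 − 0.6 + 0.7) = 1
((((P -> P) -> Q) -> R) -> R): min(1, 1 − 1 + 0.7) = 0.7
(((((P -> P) -> Q) -> R) -> R) -> Q): min(1, 1 − 0.7 + 0.6) = 0.9
((((((P -> P) -> Q) -> R) -> R) -> Q) -> Q): min(1, 1 − 0.9 + 0.6) = 0.7
(((((((P -> P) -> Q) -> R) -> R) -> Q) -> Q) -> P): min(1, 1 − 0.7 + 0.9) = 1
~P: Łukasiewicz ¬ gives 1 − 0.9 = 0.1
((((((((P -> P) -> Q) -> R) -> R) -> Q) -> Q) -> P) -> ~P): min(1, 1 − 1 + 0.1) = 0.1
(((((((((P -> P) -> Q) -> R) -> R) -> Q) -> Q) -> P) -> ~P) -> R): min(1, 1 − 0.1 + 0.7) = 1
~Q: Łukasiewicz ¬ gives 1 − 0.6 = 0.4
((((((((((P -> P) -> Q) -> R) -> R) -> Q) -> Q) -> P) -> ~P) -> R) -> ~Q): min(1, 1 − 1 + 0.4) = 0.4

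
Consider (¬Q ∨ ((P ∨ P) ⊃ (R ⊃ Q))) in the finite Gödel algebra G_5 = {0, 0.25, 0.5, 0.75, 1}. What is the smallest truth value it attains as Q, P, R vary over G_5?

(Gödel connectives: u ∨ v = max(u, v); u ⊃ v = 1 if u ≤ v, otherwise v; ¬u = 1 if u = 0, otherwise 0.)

The minimum is attained at Q = 0.25, P = 0.5, R = 0.5:
  ¬Q: Gödel ¬ of 0.25 = 0 (operand ≠ 0)
  (P ∨ P) = max(0.5, 0.5) = 0.5
  (R ⊃ Q): 0.5 > 0.25, so result = 0.25
  ((P ∨ P) ⊃ (R ⊃ Q)): 0.5 > 0.25, so result = 0.25
  (¬Q ∨ ((P ∨ P) ⊃ (R ⊃ Q))) = max(0, 0.25) = 0.25
Checking all 125 assignments confirms none give a value below 0.25.

0.25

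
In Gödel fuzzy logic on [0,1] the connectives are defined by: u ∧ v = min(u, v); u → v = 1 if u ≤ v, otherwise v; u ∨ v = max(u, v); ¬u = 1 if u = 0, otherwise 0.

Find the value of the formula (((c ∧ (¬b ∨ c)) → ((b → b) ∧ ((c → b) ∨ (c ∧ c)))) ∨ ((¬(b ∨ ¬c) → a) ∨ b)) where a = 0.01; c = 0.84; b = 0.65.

¬b: Gödel ¬ of 0.65 = 0 (operand ≠ 0)
(¬b ∨ c) = max(0, 0.84) = 0.84
(c ∧ (¬b ∨ c)) = min(0.84, 0.84) = 0.84
(b → b): 0.65 ≤ 0.65, so result = 1
(c → b): 0.84 > 0.65, so result = 0.65
(c ∧ c) = min(0.84, 0.84) = 0.84
((c → b) ∨ (c ∧ c)) = max(0.65, 0.84) = 0.84
((b → b) ∧ ((c → b) ∨ (c ∧ c))) = min(1, 0.84) = 0.84
((c ∧ (¬b ∨ c)) → ((b → b) ∧ ((c → b) ∨ (c ∧ c)))): 0.84 ≤ 0.84, so result = 1
¬c: Gödel ¬ of 0.84 = 0 (operand ≠ 0)
(b ∨ ¬c) = max(0.65, 0) = 0.65
¬(b ∨ ¬c): Gödel ¬ of 0.65 = 0 (operand ≠ 0)
(¬(b ∨ ¬c) → a): 0 ≤ 0.01, so result = 1
((¬(b ∨ ¬c) → a) ∨ b) = max(1, 0.65) = 1
(((c ∧ (¬b ∨ c)) → ((b → b) ∧ ((c → b) ∨ (c ∧ c)))) ∨ ((¬(b ∨ ¬c) → a) ∨ b)) = max(1, 1) = 1

1.00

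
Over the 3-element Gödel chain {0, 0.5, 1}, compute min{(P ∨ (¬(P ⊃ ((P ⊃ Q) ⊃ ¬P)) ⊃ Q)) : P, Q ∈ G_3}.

0.50

The minimum is attained at P = 0.5, Q = 0.5:
  (P ⊃ Q): 0.5 ≤ 0.5, so result = 1
  ¬P: Gödel ¬ of 0.5 = 0 (operand ≠ 0)
  ((P ⊃ Q) ⊃ ¬P): 1 > 0, so result = 0
  (P ⊃ ((P ⊃ Q) ⊃ ¬P)): 0.5 > 0, so result = 0
  ¬(P ⊃ ((P ⊃ Q) ⊃ ¬P)): Gödel ¬ of 0 = 1 (operand is 0)
  (¬(P ⊃ ((P ⊃ Q) ⊃ ¬P)) ⊃ Q): 1 > 0.5, so result = 0.5
  (P ∨ (¬(P ⊃ ((P ⊃ Q) ⊃ ¬P)) ⊃ Q)) = max(0.5, 0.5) = 0.5
Checking all 9 assignments confirms none give a value below 0.50.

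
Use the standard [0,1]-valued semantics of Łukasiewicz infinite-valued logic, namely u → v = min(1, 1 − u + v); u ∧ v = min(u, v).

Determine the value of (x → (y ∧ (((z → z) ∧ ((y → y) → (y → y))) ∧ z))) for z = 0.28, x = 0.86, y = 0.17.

0.31

(z → z): min(1, 1 − 0.28 + 0.28) = 1
(y → y): min(1, 1 − 0.17 + 0.17) = 1
(y → y): min(1, 1 − 0.17 + 0.17) = 1
((y → y) → (y → y)): min(1, 1 − 1 + 1) = 1
((z → z) ∧ ((y → y) → (y → y))) = min(1, 1) = 1
(((z → z) ∧ ((y → y) → (y → y))) ∧ z) = min(1, 0.28) = 0.28
(y ∧ (((z → z) ∧ ((y → y) → (y → y))) ∧ z)) = min(0.17, 0.28) = 0.17
(x → (y ∧ (((z → z) ∧ ((y → y) → (y → y))) ∧ z))): min(1, 1 − 0.86 + 0.17) = 0.31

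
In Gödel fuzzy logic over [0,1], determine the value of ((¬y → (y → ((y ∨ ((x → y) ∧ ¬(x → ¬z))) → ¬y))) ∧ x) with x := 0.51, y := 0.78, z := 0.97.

0.51

¬y: Gödel ¬ of 0.78 = 0 (operand ≠ 0)
(x → y): 0.51 ≤ 0.78, so result = 1
¬z: Gödel ¬ of 0.97 = 0 (operand ≠ 0)
(x → ¬z): 0.51 > 0, so result = 0
¬(x → ¬z): Gödel ¬ of 0 = 1 (operand is 0)
((x → y) ∧ ¬(x → ¬z)) = min(1, 1) = 1
(y ∨ ((x → y) ∧ ¬(x → ¬z))) = max(0.78, 1) = 1
¬y: Gödel ¬ of 0.78 = 0 (operand ≠ 0)
((y ∨ ((x → y) ∧ ¬(x → ¬z))) → ¬y): 1 > 0, so result = 0
(y → ((y ∨ ((x → y) ∧ ¬(x → ¬z))) → ¬y)): 0.78 > 0, so result = 0
(¬y → (y → ((y ∨ ((x → y) ∧ ¬(x → ¬z))) → ¬y))): 0 ≤ 0, so result = 1
((¬y → (y → ((y ∨ ((x → y) ∧ ¬(x → ¬z))) → ¬y))) ∧ x) = min(1, 0.51) = 0.51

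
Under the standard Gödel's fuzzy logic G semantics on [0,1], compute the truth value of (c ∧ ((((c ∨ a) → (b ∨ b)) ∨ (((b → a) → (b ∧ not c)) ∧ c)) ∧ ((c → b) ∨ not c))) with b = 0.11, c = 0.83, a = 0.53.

(c ∨ a) = max(0.83, 0.53) = 0.83
(b ∨ b) = max(0.11, 0.11) = 0.11
((c ∨ a) → (b ∨ b)): 0.83 > 0.11, so result = 0.11
(b → a): 0.11 ≤ 0.53, so result = 1
not c: Gödel ¬ of 0.83 = 0 (operand ≠ 0)
(b ∧ not c) = min(0.11, 0) = 0
((b → a) → (b ∧ not c)): 1 > 0, so result = 0
(((b → a) → (b ∧ not c)) ∧ c) = min(0, 0.83) = 0
(((c ∨ a) → (b ∨ b)) ∨ (((b → a) → (b ∧ not c)) ∧ c)) = max(0.11, 0) = 0.11
(c → b): 0.83 > 0.11, so result = 0.11
not c: Gödel ¬ of 0.83 = 0 (operand ≠ 0)
((c → b) ∨ not c) = max(0.11, 0) = 0.11
((((c ∨ a) → (b ∨ b)) ∨ (((b → a) → (b ∧ not c)) ∧ c)) ∧ ((c → b) ∨ not c)) = min(0.11, 0.11) = 0.11
(c ∧ ((((c ∨ a) → (b ∨ b)) ∨ (((b → a) → (b ∧ not c)) ∧ c)) ∧ ((c → b) ∨ not c))) = min(0.83, 0.11) = 0.11

0.11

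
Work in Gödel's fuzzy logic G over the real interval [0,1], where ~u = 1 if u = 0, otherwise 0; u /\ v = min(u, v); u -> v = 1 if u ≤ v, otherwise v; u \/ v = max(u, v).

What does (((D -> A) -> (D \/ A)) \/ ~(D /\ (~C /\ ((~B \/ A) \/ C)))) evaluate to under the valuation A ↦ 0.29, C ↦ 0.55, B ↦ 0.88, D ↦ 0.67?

1.00

(D -> A): 0.67 > 0.29, so result = 0.29
(D \/ A) = max(0.67, 0.29) = 0.67
((D -> A) -> (D \/ A)): 0.29 ≤ 0.67, so result = 1
~C: Gödel ¬ of 0.55 = 0 (operand ≠ 0)
~B: Gödel ¬ of 0.88 = 0 (operand ≠ 0)
(~B \/ A) = max(0, 0.29) = 0.29
((~B \/ A) \/ C) = max(0.29, 0.55) = 0.55
(~C /\ ((~B \/ A) \/ C)) = min(0, 0.55) = 0
(D /\ (~C /\ ((~B \/ A) \/ C))) = min(0.67, 0) = 0
~(D /\ (~C /\ ((~B \/ A) \/ C))): Gödel ¬ of 0 = 1 (operand is 0)
(((D -> A) -> (D \/ A)) \/ ~(D /\ (~C /\ ((~B \/ A) \/ C)))) = max(1, 1) = 1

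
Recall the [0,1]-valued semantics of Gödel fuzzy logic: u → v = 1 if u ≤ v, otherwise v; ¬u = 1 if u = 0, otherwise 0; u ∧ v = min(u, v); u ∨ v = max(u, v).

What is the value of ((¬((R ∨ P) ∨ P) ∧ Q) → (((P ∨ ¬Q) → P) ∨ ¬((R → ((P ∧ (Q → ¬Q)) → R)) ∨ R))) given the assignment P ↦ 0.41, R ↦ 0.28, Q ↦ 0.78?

1.00

(R ∨ P) = max(0.28, 0.41) = 0.41
((R ∨ P) ∨ P) = max(0.41, 0.41) = 0.41
¬((R ∨ P) ∨ P): Gödel ¬ of 0.41 = 0 (operand ≠ 0)
(¬((R ∨ P) ∨ P) ∧ Q) = min(0, 0.78) = 0
¬Q: Gödel ¬ of 0.78 = 0 (operand ≠ 0)
(P ∨ ¬Q) = max(0.41, 0) = 0.41
((P ∨ ¬Q) → P): 0.41 ≤ 0.41, so result = 1
¬Q: Gödel ¬ of 0.78 = 0 (operand ≠ 0)
(Q → ¬Q): 0.78 > 0, so result = 0
(P ∧ (Q → ¬Q)) = min(0.41, 0) = 0
((P ∧ (Q → ¬Q)) → R): 0 ≤ 0.28, so result = 1
(R → ((P ∧ (Q → ¬Q)) → R)): 0.28 ≤ 1, so result = 1
((R → ((P ∧ (Q → ¬Q)) → R)) ∨ R) = max(1, 0.28) = 1
¬((R → ((P ∧ (Q → ¬Q)) → R)) ∨ R): Gödel ¬ of 1 = 0 (operand ≠ 0)
(((P ∨ ¬Q) → P) ∨ ¬((R → ((P ∧ (Q → ¬Q)) → R)) ∨ R)) = max(1, 0) = 1
((¬((R ∨ P) ∨ P) ∧ Q) → (((P ∨ ¬Q) → P) ∨ ¬((R → ((P ∧ (Q → ¬Q)) → R)) ∨ R))): 0 ≤ 1, so result = 1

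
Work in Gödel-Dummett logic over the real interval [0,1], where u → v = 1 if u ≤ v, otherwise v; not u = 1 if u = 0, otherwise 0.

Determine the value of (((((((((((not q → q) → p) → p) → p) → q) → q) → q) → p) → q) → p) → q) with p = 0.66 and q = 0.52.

not q: Gödel ¬ of 0.52 = 0 (operand ≠ 0)
(not q → q): 0 ≤ 0.52, so result = 1
((not q → q) → p): 1 > 0.66, so result = 0.66
(((not q → q) → p) → p): 0.66 ≤ 0.66, so result = 1
((((not q → q) → p) → p) → p): 1 > 0.66, so result = 0.66
(((((not q → q) → p) → p) → p) → q): 0.66 > 0.52, so result = 0.52
((((((not q → q) → p) → p) → p) → q) → q): 0.52 ≤ 0.52, so result = 1
(((((((not q → q) → p) → p) → p) → q) → q) → q): 1 > 0.52, so result = 0.52
((((((((not q → q) → p) → p) → p) → q) → q) → q) → p): 0.52 ≤ 0.66, so result = 1
(((((((((not q → q) → p) → p) → p) → q) → q) → q) → p) → q): 1 > 0.52, so result = 0.52
((((((((((not q → q) → p) → p) → p) → q) → q) → q) → p) → q) → p): 0.52 ≤ 0.66, so result = 1
(((((((((((not q → q) → p) → p) → p) → q) → q) → q) → p) → q) → p) → q): 1 > 0.52, so result = 0.52

0.52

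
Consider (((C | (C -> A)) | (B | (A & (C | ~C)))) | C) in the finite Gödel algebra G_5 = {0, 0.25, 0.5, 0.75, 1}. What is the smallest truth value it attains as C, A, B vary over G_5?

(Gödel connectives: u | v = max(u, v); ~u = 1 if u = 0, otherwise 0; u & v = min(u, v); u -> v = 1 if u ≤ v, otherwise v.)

0.25

The minimum is attained at C = 0.25, A = 0, B = 0:
  (C -> A): 0.25 > 0, so result = 0
  (C | (C -> A)) = max(0.25, 0) = 0.25
  ~C: Gödel ¬ of 0.25 = 0 (operand ≠ 0)
  (C | ~C) = max(0.25, 0) = 0.25
  (A & (C | ~C)) = min(0, 0.25) = 0
  (B | (A & (C | ~C))) = max(0, 0) = 0
  ((C | (C -> A)) | (B | (A & (C | ~C)))) = max(0.25, 0) = 0.25
  (((C | (C -> A)) | (B | (A & (C | ~C)))) | C) = max(0.25, 0.25) = 0.25
Checking all 125 assignments confirms none give a value below 0.25.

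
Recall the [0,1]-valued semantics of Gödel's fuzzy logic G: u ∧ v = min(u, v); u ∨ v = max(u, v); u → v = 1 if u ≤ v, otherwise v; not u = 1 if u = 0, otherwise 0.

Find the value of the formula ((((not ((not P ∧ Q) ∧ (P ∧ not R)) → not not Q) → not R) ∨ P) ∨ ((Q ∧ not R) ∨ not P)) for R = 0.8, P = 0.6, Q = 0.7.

0.60

not P: Gödel ¬ of 0.6 = 0 (operand ≠ 0)
(not P ∧ Q) = min(0, 0.7) = 0
not R: Gödel ¬ of 0.8 = 0 (operand ≠ 0)
(P ∧ not R) = min(0.6, 0) = 0
((not P ∧ Q) ∧ (P ∧ not R)) = min(0, 0) = 0
not ((not P ∧ Q) ∧ (P ∧ not R)): Gödel ¬ of 0 = 1 (operand is 0)
not Q: Gödel ¬ of 0.7 = 0 (operand ≠ 0)
not not Q: Gödel ¬ of 0 = 1 (operand is 0)
(not ((not P ∧ Q) ∧ (P ∧ not R)) → not not Q): 1 ≤ 1, so result = 1
not R: Gödel ¬ of 0.8 = 0 (operand ≠ 0)
((not ((not P ∧ Q) ∧ (P ∧ not R)) → not not Q) → not R): 1 > 0, so result = 0
(((not ((not P ∧ Q) ∧ (P ∧ not R)) → not not Q) → not R) ∨ P) = max(0, 0.6) = 0.6
not R: Gödel ¬ of 0.8 = 0 (operand ≠ 0)
(Q ∧ not R) = min(0.7, 0) = 0
not P: Gödel ¬ of 0.6 = 0 (operand ≠ 0)
((Q ∧ not R) ∨ not P) = max(0, 0) = 0
((((not ((not P ∧ Q) ∧ (P ∧ not R)) → not not Q) → not R) ∨ P) ∨ ((Q ∧ not R) ∨ not P)) = max(0.6, 0) = 0.6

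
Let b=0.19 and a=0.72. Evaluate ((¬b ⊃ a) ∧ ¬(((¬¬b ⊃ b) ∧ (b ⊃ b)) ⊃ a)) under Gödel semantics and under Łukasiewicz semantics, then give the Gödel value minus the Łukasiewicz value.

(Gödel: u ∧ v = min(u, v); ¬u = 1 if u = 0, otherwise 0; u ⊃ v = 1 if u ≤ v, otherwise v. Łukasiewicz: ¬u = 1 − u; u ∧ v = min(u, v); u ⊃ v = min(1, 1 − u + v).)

-0.28

Gödel evaluation:
  ¬b: Gödel ¬ of 0.19 = 0 (operand ≠ 0)
  (¬b ⊃ a): 0 ≤ 0.72, so result = 1
  ¬b: Gödel ¬ of 0.19 = 0 (operand ≠ 0)
  ¬¬b: Gödel ¬ of 0 = 1 (operand is 0)
  (¬¬b ⊃ b): 1 > 0.19, so result = 0.19
  (b ⊃ b): 0.19 ≤ 0.19, so result = 1
  ((¬¬b ⊃ b) ∧ (b ⊃ b)) = min(0.19, 1) = 0.19
  (((¬¬b ⊃ b) ∧ (b ⊃ b)) ⊃ a): 0.19 ≤ 0.72, so result = 1
  ¬(((¬¬b ⊃ b) ∧ (b ⊃ b)) ⊃ a): Gödel ¬ of 1 = 0 (operand ≠ 0)
  ((¬b ⊃ a) ∧ ¬(((¬¬b ⊃ b) ∧ (b ⊃ b)) ⊃ a)) = min(1, 0) = 0
  Gödel value = 0
Łukasiewicz evaluation:
  ¬b: Łukasiewicz ¬ gives 1 − 0.19 = 0.81
  (¬b ⊃ a): min(1, 1 − 0.81 + 0.72) = 0.91
  ¬b: Łukasiewicz ¬ gives 1 − 0.19 = 0.81
  ¬¬b: Łukasiewicz ¬ gives 1 − 0.81 = 0.19
  (¬¬b ⊃ b): min(1, 1 − 0.19 + 0.19) = 1
  (b ⊃ b): min(1, 1 − 0.19 + 0.19) = 1
  ((¬¬b ⊃ b) ∧ (b ⊃ b)) = min(1, 1) = 1
  (((¬¬b ⊃ b) ∧ (b ⊃ b)) ⊃ a): min(1, 1 − 1 + 0.72) = 0.72
  ¬(((¬¬b ⊃ b) ∧ (b ⊃ b)) ⊃ a): Łukasiewicz ¬ gives 1 − 0.72 = 0.28
  ((¬b ⊃ a) ∧ ¬(((¬¬b ⊃ b) ∧ (b ⊃ b)) ⊃ a)) = min(0.91, 0.28) = 0.28
  Łukasiewicz value = 0.28
Difference: 0 − 0.28 = -0.28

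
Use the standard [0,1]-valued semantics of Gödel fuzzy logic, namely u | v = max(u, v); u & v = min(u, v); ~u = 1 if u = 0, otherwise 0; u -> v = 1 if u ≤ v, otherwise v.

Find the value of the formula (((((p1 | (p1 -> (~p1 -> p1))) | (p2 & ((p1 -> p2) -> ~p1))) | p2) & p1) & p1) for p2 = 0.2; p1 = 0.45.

~p1: Gödel ¬ of 0.45 = 0 (operand ≠ 0)
(~p1 -> p1): 0 ≤ 0.45, so result = 1
(p1 -> (~p1 -> p1)): 0.45 ≤ 1, so result = 1
(p1 | (p1 -> (~p1 -> p1))) = max(0.45, 1) = 1
(p1 -> p2): 0.45 > 0.2, so result = 0.2
~p1: Gödel ¬ of 0.45 = 0 (operand ≠ 0)
((p1 -> p2) -> ~p1): 0.2 > 0, so result = 0
(p2 & ((p1 -> p2) -> ~p1)) = min(0.2, 0) = 0
((p1 | (p1 -> (~p1 -> p1))) | (p2 & ((p1 -> p2) -> ~p1))) = max(1, 0) = 1
(((p1 | (p1 -> (~p1 -> p1))) | (p2 & ((p1 -> p2) -> ~p1))) | p2) = max(1, 0.2) = 1
((((p1 | (p1 -> (~p1 -> p1))) | (p2 & ((p1 -> p2) -> ~p1))) | p2) & p1) = min(1, 0.45) = 0.45
(((((p1 | (p1 -> (~p1 -> p1))) | (p2 & ((p1 -> p2) -> ~p1))) | p2) & p1) & p1) = min(0.45, 0.45) = 0.45

0.45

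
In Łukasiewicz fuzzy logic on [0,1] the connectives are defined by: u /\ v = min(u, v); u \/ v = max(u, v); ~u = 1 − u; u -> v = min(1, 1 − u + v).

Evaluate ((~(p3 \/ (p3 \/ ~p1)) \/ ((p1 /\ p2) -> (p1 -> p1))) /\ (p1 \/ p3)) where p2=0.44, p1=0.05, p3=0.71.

~p1: Łukasiewicz ¬ gives 1 − 0.05 = 0.95
(p3 \/ ~p1) = max(0.71, 0.95) = 0.95
(p3 \/ (p3 \/ ~p1)) = max(0.71, 0.95) = 0.95
~(p3 \/ (p3 \/ ~p1)): Łukasiewicz ¬ gives 1 − 0.95 = 0.05
(p1 /\ p2) = min(0.05, 0.44) = 0.05
(p1 -> p1): min(1, 1 − 0.05 + 0.05) = 1
((p1 /\ p2) -> (p1 -> p1)): min(1, 1 − 0.05 + 1) = 1
(~(p3 \/ (p3 \/ ~p1)) \/ ((p1 /\ p2) -> (p1 -> p1))) = max(0.05, 1) = 1
(p1 \/ p3) = max(0.05, 0.71) = 0.71
((~(p3 \/ (p3 \/ ~p1)) \/ ((p1 /\ p2) -> (p1 -> p1))) /\ (p1 \/ p3)) = min(1, 0.71) = 0.71

0.71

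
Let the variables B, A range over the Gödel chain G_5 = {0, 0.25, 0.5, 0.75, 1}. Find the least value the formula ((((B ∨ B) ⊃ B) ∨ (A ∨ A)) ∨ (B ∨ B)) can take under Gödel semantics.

Every assignment gives 1. For instance at B = 0, A = 0:
  (B ∨ B) = max(0, 0) = 0
  ((B ∨ B) ⊃ B): 0 ≤ 0, so result = 1
  (A ∨ A) = max(0, 0) = 0
  (((B ∨ B) ⊃ B) ∨ (A ∨ A)) = max(1, 0) = 1
  (B ∨ B) = max(0, 0) = 0
  ((((B ∨ B) ⊃ B) ∨ (A ∨ A)) ∨ (B ∨ B)) = max(1, 0) = 1
All 25 assignments give value 1 — the formula is a G_5-tautology.

1.00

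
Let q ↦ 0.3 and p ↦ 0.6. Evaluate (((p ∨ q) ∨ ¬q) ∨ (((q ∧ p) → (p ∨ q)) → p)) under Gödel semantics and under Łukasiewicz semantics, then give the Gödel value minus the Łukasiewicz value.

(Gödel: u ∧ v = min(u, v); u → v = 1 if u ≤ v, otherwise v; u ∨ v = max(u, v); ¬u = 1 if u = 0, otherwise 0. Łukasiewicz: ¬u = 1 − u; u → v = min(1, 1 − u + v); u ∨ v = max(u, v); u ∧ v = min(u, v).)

Gödel evaluation:
  (p ∨ q) = max(0.6, 0.3) = 0.6
  ¬q: Gödel ¬ of 0.3 = 0 (operand ≠ 0)
  ((p ∨ q) ∨ ¬q) = max(0.6, 0) = 0.6
  (q ∧ p) = min(0.3, 0.6) = 0.3
  (p ∨ q) = max(0.6, 0.3) = 0.6
  ((q ∧ p) → (p ∨ q)): 0.3 ≤ 0.6, so result = 1
  (((q ∧ p) → (p ∨ q)) → p): 1 > 0.6, so result = 0.6
  (((p ∨ q) ∨ ¬q) ∨ (((q ∧ p) → (p ∨ q)) → p)) = max(0.6, 0.6) = 0.6
  Gödel value = 0.6
Łukasiewicz evaluation:
  (p ∨ q) = max(0.6, 0.3) = 0.6
  ¬q: Łukasiewicz ¬ gives 1 − 0.3 = 0.7
  ((p ∨ q) ∨ ¬q) = max(0.6, 0.7) = 0.7
  (q ∧ p) = min(0.3, 0.6) = 0.3
  (p ∨ q) = max(0.6, 0.3) = 0.6
  ((q ∧ p) → (p ∨ q)): min(1, 1 − 0.3 + 0.6) = 1
  (((q ∧ p) → (p ∨ q)) → p): min(1, 1 − 1 + 0.6) = 0.6
  (((p ∨ q) ∨ ¬q) ∨ (((q ∧ p) → (p ∨ q)) → p)) = max(0.7, 0.6) = 0.7
  Łukasiewicz value = 0.7
Difference: 0.6 − 0.7 = -0.10

-0.10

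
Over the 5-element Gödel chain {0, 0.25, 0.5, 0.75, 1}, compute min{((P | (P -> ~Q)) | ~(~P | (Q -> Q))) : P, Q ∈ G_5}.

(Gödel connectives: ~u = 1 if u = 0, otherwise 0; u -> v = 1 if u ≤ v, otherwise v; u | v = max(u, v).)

The minimum is attained at P = 0.25, Q = 0.25:
  ~Q: Gödel ¬ of 0.25 = 0 (operand ≠ 0)
  (P -> ~Q): 0.25 > 0, so result = 0
  (P | (P -> ~Q)) = max(0.25, 0) = 0.25
  ~P: Gödel ¬ of 0.25 = 0 (operand ≠ 0)
  (Q -> Q): 0.25 ≤ 0.25, so result = 1
  (~P | (Q -> Q)) = max(0, 1) = 1
  ~(~P | (Q -> Q)): Gödel ¬ of 1 = 0 (operand ≠ 0)
  ((P | (P -> ~Q)) | ~(~P | (Q -> Q))) = max(0.25, 0) = 0.25
Checking all 25 assignments confirms none give a value below 0.25.

0.25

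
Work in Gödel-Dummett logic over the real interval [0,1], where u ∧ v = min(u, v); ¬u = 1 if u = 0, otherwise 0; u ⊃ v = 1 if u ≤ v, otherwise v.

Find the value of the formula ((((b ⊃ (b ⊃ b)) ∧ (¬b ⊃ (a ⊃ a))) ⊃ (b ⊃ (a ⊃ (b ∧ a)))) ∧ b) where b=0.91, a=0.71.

(b ⊃ b): 0.91 ≤ 0.91, so result = 1
(b ⊃ (b ⊃ b)): 0.91 ≤ 1, so result = 1
¬b: Gödel ¬ of 0.91 = 0 (operand ≠ 0)
(a ⊃ a): 0.71 ≤ 0.71, so result = 1
(¬b ⊃ (a ⊃ a)): 0 ≤ 1, so result = 1
((b ⊃ (b ⊃ b)) ∧ (¬b ⊃ (a ⊃ a))) = min(1, 1) = 1
(b ∧ a) = min(0.91, 0.71) = 0.71
(a ⊃ (b ∧ a)): 0.71 ≤ 0.71, so result = 1
(b ⊃ (a ⊃ (b ∧ a))): 0.91 ≤ 1, so result = 1
(((b ⊃ (b ⊃ b)) ∧ (¬b ⊃ (a ⊃ a))) ⊃ (b ⊃ (a ⊃ (b ∧ a)))): 1 ≤ 1, so result = 1
((((b ⊃ (b ⊃ b)) ∧ (¬b ⊃ (a ⊃ a))) ⊃ (b ⊃ (a ⊃ (b ∧ a)))) ∧ b) = min(1, 0.91) = 0.91

0.91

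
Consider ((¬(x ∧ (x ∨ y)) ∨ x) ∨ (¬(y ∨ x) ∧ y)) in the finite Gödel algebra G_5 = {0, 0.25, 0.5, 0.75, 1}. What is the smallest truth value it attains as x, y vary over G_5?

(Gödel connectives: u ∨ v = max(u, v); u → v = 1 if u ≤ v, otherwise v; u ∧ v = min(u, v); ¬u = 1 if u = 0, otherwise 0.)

0.25

The minimum is attained at x = 0.25, y = 0:
  (x ∨ y) = max(0.25, 0) = 0.25
  (x ∧ (x ∨ y)) = min(0.25, 0.25) = 0.25
  ¬(x ∧ (x ∨ y)): Gödel ¬ of 0.25 = 0 (operand ≠ 0)
  (¬(x ∧ (x ∨ y)) ∨ x) = max(0, 0.25) = 0.25
  (y ∨ x) = max(0, 0.25) = 0.25
  ¬(y ∨ x): Gödel ¬ of 0.25 = 0 (operand ≠ 0)
  (¬(y ∨ x) ∧ y) = min(0, 0) = 0
  ((¬(x ∧ (x ∨ y)) ∨ x) ∨ (¬(y ∨ x) ∧ y)) = max(0.25, 0) = 0.25
Checking all 25 assignments confirms none give a value below 0.25.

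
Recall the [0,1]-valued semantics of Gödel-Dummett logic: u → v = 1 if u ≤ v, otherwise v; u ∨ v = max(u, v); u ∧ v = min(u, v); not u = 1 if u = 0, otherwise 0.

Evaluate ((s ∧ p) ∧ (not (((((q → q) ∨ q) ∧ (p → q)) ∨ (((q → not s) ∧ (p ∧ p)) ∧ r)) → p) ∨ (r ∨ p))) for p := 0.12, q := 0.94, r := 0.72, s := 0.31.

(s ∧ p) = min(0.31, 0.12) = 0.12
(q → q): 0.94 ≤ 0.94, so result = 1
((q → q) ∨ q) = max(1, 0.94) = 1
(p → q): 0.12 ≤ 0.94, so result = 1
(((q → q) ∨ q) ∧ (p → q)) = min(1, 1) = 1
not s: Gödel ¬ of 0.31 = 0 (operand ≠ 0)
(q → not s): 0.94 > 0, so result = 0
(p ∧ p) = min(0.12, 0.12) = 0.12
((q → not s) ∧ (p ∧ p)) = min(0, 0.12) = 0
(((q → not s) ∧ (p ∧ p)) ∧ r) = min(0, 0.72) = 0
((((q → q) ∨ q) ∧ (p → q)) ∨ (((q → not s) ∧ (p ∧ p)) ∧ r)) = max(1, 0) = 1
(((((q → q) ∨ q) ∧ (p → q)) ∨ (((q → not s) ∧ (p ∧ p)) ∧ r)) → p): 1 > 0.12, so result = 0.12
not (((((q → q) ∨ q) ∧ (p → q)) ∨ (((q → not s) ∧ (p ∧ p)) ∧ r)) → p): Gödel ¬ of 0.12 = 0 (operand ≠ 0)
(r ∨ p) = max(0.72, 0.12) = 0.72
(not (((((q → q) ∨ q) ∧ (p → q)) ∨ (((q → not s) ∧ (p ∧ p)) ∧ r)) → p) ∨ (r ∨ p)) = max(0, 0.72) = 0.72
((s ∧ p) ∧ (not (((((q → q) ∨ q) ∧ (p → q)) ∨ (((q → not s) ∧ (p ∧ p)) ∧ r)) → p) ∨ (r ∨ p))) = min(0.12, 0.72) = 0.12

0.12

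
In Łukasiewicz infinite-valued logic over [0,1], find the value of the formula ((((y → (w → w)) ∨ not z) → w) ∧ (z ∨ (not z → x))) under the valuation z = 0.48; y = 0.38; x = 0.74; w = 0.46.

0.46

(w → w): min(1, 1 − 0.46 + 0.46) = 1
(y → (w → w)): min(1, 1 − 0.38 + 1) = 1
not z: Łukasiewicz ¬ gives 1 − 0.48 = 0.52
((y → (w → w)) ∨ not z) = max(1, 0.52) = 1
(((y → (w → w)) ∨ not z) → w): min(1, 1 − 1 + 0.46) = 0.46
not z: Łukasiewicz ¬ gives 1 − 0.48 = 0.52
(not z → x): min(1, 1 − 0.52 + 0.74) = 1
(z ∨ (not z → x)) = max(0.48, 1) = 1
((((y → (w → w)) ∨ not z) → w) ∧ (z ∨ (not z → x))) = min(0.46, 1) = 0.46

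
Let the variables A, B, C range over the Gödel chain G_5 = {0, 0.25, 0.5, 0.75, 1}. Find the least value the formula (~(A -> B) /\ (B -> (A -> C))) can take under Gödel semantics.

The minimum is attained at A = 0, B = 0, C = 0:
  (A -> B): 0 ≤ 0, so result = 1
  ~(A -> B): Gödel ¬ of 1 = 0 (operand ≠ 0)
  (A -> C): 0 ≤ 0, so result = 1
  (B -> (A -> C)): 0 ≤ 1, so result = 1
  (~(A -> B) /\ (B -> (A -> C))) = min(0, 1) = 0
Checking all 125 assignments confirms none give a value below 0.00.

0.00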